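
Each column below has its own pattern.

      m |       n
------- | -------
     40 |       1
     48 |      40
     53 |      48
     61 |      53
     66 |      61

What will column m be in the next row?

74

For the column m, alternating steps +8, +5, +8, +5, …: 40, 48, 53, 61, 66 → 74.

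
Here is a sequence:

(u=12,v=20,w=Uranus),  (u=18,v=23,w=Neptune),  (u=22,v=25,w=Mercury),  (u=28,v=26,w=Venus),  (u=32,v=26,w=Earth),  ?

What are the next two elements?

(u=38,v=25,w=Mars), (u=42,v=23,w=Jupiter)

U — alternating steps +6, +4, +6, +4, …: 12, 18, 22, 28, 32 → 38 → 42.
V: differences are 3, 2, 1, … (decreasing by 1 each time); 20, 23, 25, 26, 26 → 25 → 23.
W — runs through the planets Mercury→Neptune: Uranus, Neptune, Mercury, Venus, Earth → Mars → Jupiter.
So the next two elements are (u=38,v=25,w=Mars) and (u=42,v=23,w=Jupiter).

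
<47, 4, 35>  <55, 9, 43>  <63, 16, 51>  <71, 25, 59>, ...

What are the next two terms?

First entry goes 47, 55, 63, 71 → 79 → 87 (+8 each step).
Second entry — perfect squares: 2², 3², 4², …: 4, 9, 16, 25 → 36 → 49.
For the third entry, always 12 less than the first entry: 35, 43, 51, 59 → 67 → 75.
Putting the parts together: <79, 36, 67> and then <87, 49, 75>.

<79, 36, 67>, <87, 49, 75>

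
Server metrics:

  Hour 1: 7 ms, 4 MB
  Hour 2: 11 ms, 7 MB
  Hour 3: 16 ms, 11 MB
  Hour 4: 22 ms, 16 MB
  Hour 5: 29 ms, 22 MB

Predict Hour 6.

37 ms, 29 MB

Ms: 7, 11, 16, 22, 29 → 37 (differences are 4, 5, 6, … (increasing by 1 each time)).
MB: always the previous value of the ms; 4, 7, 11, 16, 22 → 29.
Putting it together: 37 ms, 29 MB.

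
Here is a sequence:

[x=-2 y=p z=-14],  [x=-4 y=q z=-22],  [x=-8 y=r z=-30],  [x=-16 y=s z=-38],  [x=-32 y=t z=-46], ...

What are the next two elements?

For the x, ×2 each step: -2, -4, -8, -16, -32 → -64 → -128.
Y goes p, q, r, s, t → u → v (letters move forward 1 place in the alphabet).
Z goes -14, -22, -30, -38, -46 → -54 → -62 (−8 each step).
So the next two elements are [x=-64 y=u z=-54] and [x=-128 y=v z=-62].

[x=-64 y=u z=-54], [x=-128 y=v z=-62]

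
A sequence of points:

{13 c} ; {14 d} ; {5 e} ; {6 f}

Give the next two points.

{-3 g}, {-2 h}

First slot: alternating steps +1, −9, +1, −9, …; 13, 14, 5, 6 → -3 → -2.
Letter — letters move forward 1 place in the alphabet: c, d, e, f → g → h.
So the next two points are {-3 g} and {-2 h}.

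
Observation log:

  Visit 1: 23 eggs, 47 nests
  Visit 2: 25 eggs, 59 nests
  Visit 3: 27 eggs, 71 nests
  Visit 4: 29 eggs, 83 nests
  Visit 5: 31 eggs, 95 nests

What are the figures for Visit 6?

Eggs: 23, 25, 27, 29, 31 → 33 (+2 each step).
Nests: 47, 59, 71, 83, 95 → 107 (+12 each step).
Combining the parts gives 33 eggs, 107 nests.

33 eggs, 107 nests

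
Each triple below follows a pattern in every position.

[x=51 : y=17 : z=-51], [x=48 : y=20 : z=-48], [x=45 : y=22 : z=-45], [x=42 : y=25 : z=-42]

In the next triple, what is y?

X: 51, 48, 45, 42 → 39 (−3 each step).
For the y, alternating steps +3, +2, +3, +2, …: 17, 20, 22, 25 → 27.
Z — always the negative of the x: -51, -48, -45, -42 → -39.

27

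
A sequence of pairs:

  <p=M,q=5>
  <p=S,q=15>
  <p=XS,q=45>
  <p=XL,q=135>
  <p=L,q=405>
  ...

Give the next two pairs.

<p=M,q=1215>, <p=S,q=3645>

P: runs backward through clothing sizes XS→XL; M, S, XS, XL, L → M → S.
For the q, ×3 each step: 5, 15, 45, 135, 405 → 1215 → 3645.
Putting the parts together: <p=M,q=1215> and then <p=S,q=3645>.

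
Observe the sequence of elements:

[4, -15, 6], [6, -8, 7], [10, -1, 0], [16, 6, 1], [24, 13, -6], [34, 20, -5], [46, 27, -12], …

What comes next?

First value goes 4, 6, 10, 16, 24, 34, 46 → 60 (differences are 2, 4, 6, … (increasing by 2 each time)).
Second value — +7 each step: -15, -8, -1, 6, 13, 20, 27 → 34.
Third value — alternating steps +1, −7, +1, −7, …: 6, 7, 0, 1, -6, -5, -12 → -11.
Combining the parts gives [60, 34, -11].

[60, 34, -11]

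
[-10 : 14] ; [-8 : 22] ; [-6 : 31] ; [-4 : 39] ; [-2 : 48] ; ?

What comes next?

[0 : 56]

First slot: +2 each step; -10, -8, -6, -4, -2 → 0.
Second slot: 14, 22, 31, 39, 48 → 56 (alternating steps +8, +9, +8, +9, …).
Combining the parts gives [0 : 56].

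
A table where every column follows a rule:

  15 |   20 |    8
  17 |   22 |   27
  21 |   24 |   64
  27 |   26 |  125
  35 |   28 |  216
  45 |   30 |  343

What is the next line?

First component: differences are 2, 4, 6, … (increasing by 2 each time); 15, 17, 21, 27, 35, 45 → 57.
Second component: +2 each step, so 20, 22, 24, 26, 28, 30 → 32.
Third component: perfect cubes: 2³, 3³, 4³, …; 8, 27, 64, 125, 216, 343 → 512.
Putting it together: 57  32  512.

57  32  512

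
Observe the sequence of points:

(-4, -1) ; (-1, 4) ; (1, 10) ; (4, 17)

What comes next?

First coordinate — alternating steps +3, +2, +3, +2, …: -4, -1, 1, 4 → 6.
Second coordinate goes -1, 4, 10, 17 → 25 (differences are 5, 6, 7, … (increasing by 1 each time)).
Putting it together: (6, 25).

(6, 25)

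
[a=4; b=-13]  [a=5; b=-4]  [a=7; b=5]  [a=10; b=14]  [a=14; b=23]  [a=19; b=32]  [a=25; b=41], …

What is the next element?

A goes 4, 5, 7, 10, 14, 19, 25 → 32 (differences are 1, 2, 3, … (increasing by 1 each time)).
B — +9 each step: -13, -4, 5, 14, 23, 32, 41 → 50.
So the next element is [a=32; b=50].

[a=32; b=50]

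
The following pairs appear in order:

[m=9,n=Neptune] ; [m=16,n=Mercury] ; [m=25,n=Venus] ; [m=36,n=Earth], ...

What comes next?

[m=49,n=Mars]

M: perfect squares: 3², 4², 5², …; 9, 16, 25, 36 → 49.
N: runs through the planets Mercury→Neptune; Neptune, Mercury, Venus, Earth → Mars.
So the next pair is [m=49,n=Mars].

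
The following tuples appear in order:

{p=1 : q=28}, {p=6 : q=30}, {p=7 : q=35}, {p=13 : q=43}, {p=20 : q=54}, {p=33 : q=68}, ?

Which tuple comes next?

P goes 1, 6, 7, 13, 20, 33 → 53 (each term is the sum of the two before it).
Q: differences are 2, 5, 8, … (increasing by 3 each time), so 28, 30, 35, 43, 54, 68 → 85.
Putting it together: {p=53 : q=85}.

{p=53 : q=85}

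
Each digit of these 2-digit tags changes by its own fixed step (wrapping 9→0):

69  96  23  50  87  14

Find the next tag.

41

For the first digit, +3 each step, mod 10: 6, 9, 2, 5, 8, 1 → 4.
Second digit: −3 each step, mod 10; 9, 6, 3, 0, 7, 4 → 1.
Combining the parts gives 41.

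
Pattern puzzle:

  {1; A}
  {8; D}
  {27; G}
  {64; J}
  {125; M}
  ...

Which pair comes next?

First value: perfect cubes: 1³, 2³, 3³, …, so 1, 8, 27, 64, 125 → 216.
Letter goes A, D, G, J, M → P (letters move forward 3 places in the alphabet).
Putting it together: {216; P}.

{216; P}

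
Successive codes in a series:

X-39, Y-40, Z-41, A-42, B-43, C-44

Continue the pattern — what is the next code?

D-45

Letter goes X, Y, Z, A, B, C → D (letters move forward 1 place in the alphabet, wrapping Z→A).
Second component — +1 each step: 39, 40, 41, 42, 43, 44 → 45.
Putting it together: D-45.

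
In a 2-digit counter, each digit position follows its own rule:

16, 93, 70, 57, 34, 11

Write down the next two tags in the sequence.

First digit — −2 each step, mod 10: 1, 9, 7, 5, 3, 1 → 9 → 7.
Second digit: −3 each step, mod 10, so 6, 3, 0, 7, 4, 1 → 8 → 5.
Putting the parts together: 98 and then 75.

98 then 75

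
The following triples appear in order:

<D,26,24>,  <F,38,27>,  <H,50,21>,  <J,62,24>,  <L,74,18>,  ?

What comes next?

Letter: letters move forward 2 places in the alphabet; D, F, H, J, L → N.
Second part: 26, 38, 50, 62, 74 → 86 (+12 each step).
Third part: alternating steps +3, −6, +3, −6, …, so 24, 27, 21, 24, 18 → 21.
Putting it together: <N,86,21>.

<N,86,21>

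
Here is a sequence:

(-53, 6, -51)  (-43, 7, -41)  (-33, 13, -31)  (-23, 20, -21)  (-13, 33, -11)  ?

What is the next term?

(-3, 53, -1)

First entry: -53, -43, -33, -23, -13 → -3 (+10 each step).
Second entry: 6, 7, 13, 20, 33 → 53 (each term is the sum of the two before it).
Third entry goes -51, -41, -31, -21, -11 → -1 (always 2 more than the first entry).
Combining the parts gives (-3, 53, -1).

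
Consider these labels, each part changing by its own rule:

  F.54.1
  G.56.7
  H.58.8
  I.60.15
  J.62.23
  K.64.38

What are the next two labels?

Letter goes F, G, H, I, J, K → L → M (letters move forward 1 place in the alphabet).
Second component: +2 each step, so 54, 56, 58, 60, 62, 64 → 66 → 68.
For the third component, each term is the sum of the two before it: 1, 7, 8, 15, 23, 38 → 61 → 99.
Putting the parts together: L.66.61 and then M.68.99.

L.66.61 then M.68.99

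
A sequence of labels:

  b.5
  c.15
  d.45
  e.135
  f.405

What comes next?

g.1215

Letter: letters move forward 1 place in the alphabet; b, c, d, e, f → g.
Second component: ×3 each step; 5, 15, 45, 135, 405 → 1215.
Putting it together: g.1215.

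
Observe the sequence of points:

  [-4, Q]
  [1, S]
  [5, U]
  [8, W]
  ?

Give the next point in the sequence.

[10, Y]

First part: differences are 5, 4, 3, … (decreasing by 1 each time), so -4, 1, 5, 8 → 10.
Letter: letters move forward 2 places in the alphabet; Q, S, U, W → Y.
Putting it together: [10, Y].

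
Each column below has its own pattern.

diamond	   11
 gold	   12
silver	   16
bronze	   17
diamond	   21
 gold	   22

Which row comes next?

silver  26

Rank: diamond, gold, silver, bronze, diamond, gold → silver (repeats diamond → gold → silver → bronze).
Second component: 11, 12, 16, 17, 21, 22 → 26 (alternating steps +1, +4, +1, +4, …).
So the next row is silver  26.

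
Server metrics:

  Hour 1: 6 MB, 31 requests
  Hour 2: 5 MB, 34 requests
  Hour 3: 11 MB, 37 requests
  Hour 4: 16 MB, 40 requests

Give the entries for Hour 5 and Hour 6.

27 MB, 43 requests; 43 MB, 46 requests

MB: each term is the sum of the two before it; 6, 5, 11, 16 → 27 → 43.
Requests: +3 each step, so 31, 34, 37, 40 → 43 → 46.
So the next two rows are 27 MB, 43 requests and 43 MB, 46 requests.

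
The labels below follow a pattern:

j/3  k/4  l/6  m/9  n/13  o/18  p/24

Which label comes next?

Letter: letters move forward 1 place in the alphabet; j, k, l, m, n, o, p → q.
For the second component, differences are 1, 2, 3, … (increasing by 1 each time): 3, 4, 6, 9, 13, 18, 24 → 31.
So the next label is q/31.

q/31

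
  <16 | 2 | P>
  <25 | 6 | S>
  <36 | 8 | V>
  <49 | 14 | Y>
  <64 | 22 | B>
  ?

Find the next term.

First component — perfect squares: 4², 5², 6², …: 16, 25, 36, 49, 64 → 81.
Second component: each term is the sum of the two before it; 2, 6, 8, 14, 22 → 36.
For the letter, letters move forward 3 places in the alphabet, wrapping Z→A: P, S, V, Y, B → E.
Putting it together: <81 | 36 | E>.

<81 | 36 | E>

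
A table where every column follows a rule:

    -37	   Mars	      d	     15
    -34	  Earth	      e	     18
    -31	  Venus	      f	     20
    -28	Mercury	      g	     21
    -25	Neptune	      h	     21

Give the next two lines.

-22  Uranus  i  20; -19  Saturn  j  18

First component — +3 each step: -37, -34, -31, -28, -25 → -22 → -19.
Planet: runs backward through the planets Mercury→Neptune; Mars, Earth, Venus, Mercury, Neptune → Uranus → Saturn.
Letter: letters move forward 1 place in the alphabet, so d, e, f, g, h → i → j.
Fourth component: differences are 3, 2, 1, … (decreasing by 1 each time), so 15, 18, 20, 21, 21 → 20 → 18.
So the next two lines are -22  Uranus  i  20 and -19  Saturn  j  18.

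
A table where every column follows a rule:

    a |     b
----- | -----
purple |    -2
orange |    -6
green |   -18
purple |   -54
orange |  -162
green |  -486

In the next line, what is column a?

Column a: repeats purple → orange → green, so purple, orange, green, purple, orange, green → purple.

purple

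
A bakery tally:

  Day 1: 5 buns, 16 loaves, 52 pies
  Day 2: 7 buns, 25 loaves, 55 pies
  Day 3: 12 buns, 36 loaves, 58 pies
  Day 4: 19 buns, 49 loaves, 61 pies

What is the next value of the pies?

64

Buns: each term is the sum of the two before it; 5, 7, 12, 19 → 31.
Loaves: perfect squares: 4², 5², 6², …; 16, 25, 36, 49 → 64.
Pies — +3 each step: 52, 55, 58, 61 → 64.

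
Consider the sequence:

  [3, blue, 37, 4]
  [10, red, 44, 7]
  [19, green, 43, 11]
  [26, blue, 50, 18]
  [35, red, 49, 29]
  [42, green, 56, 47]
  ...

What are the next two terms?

[51, blue, 55, 76], [58, red, 62, 123]

First coordinate: 3, 10, 19, 26, 35, 42 → 51 → 58 (alternating steps +7, +9, +7, +9, …).
Colour: repeats blue → red → green, so blue, red, green, blue, red, green → blue → red.
Third coordinate goes 37, 44, 43, 50, 49, 56 → 55 → 62 (alternating steps +7, −1, +7, −1, …).
Fourth coordinate: 4, 7, 11, 18, 29, 47 → 76 → 123 (each term is the sum of the two before it).
Putting the parts together: [51, blue, 55, 76] and then [58, red, 62, 123].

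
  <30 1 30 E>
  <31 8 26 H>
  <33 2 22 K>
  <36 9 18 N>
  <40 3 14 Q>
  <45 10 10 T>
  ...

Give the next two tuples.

<51 4 6 W>, <58 11 2 Z>

First part: differences are 1, 2, 3, … (increasing by 1 each time); 30, 31, 33, 36, 40, 45 → 51 → 58.
For the second part, alternating steps +7, −6, +7, −6, …: 1, 8, 2, 9, 3, 10 → 4 → 11.
Third part: 30, 26, 22, 18, 14, 10 → 6 → 2 (−4 each step).
Letter: letters move forward 3 places in the alphabet; E, H, K, N, Q, T → W → Z.
So the next two tuples are <51 4 6 W> and <58 11 2 Z>.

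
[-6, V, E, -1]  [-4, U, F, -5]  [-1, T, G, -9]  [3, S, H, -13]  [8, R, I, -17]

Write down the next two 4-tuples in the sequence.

[14, Q, J, -21], [21, P, K, -25]

First slot: differences are 2, 3, 4, … (increasing by 1 each time), so -6, -4, -1, 3, 8 → 14 → 21.
First letter: V, U, T, S, R → Q → P (letters move back 1 place in the alphabet).
Second letter — letters move forward 1 place in the alphabet: E, F, G, H, I → J → K.
Fourth slot: -1, -5, -9, -13, -17 → -21 → -25 (−4 each step).
So the next two 4-tuples are [14, Q, J, -21] and [21, P, K, -25].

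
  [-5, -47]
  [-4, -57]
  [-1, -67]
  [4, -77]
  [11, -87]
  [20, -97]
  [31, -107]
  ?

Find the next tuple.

First entry: differences are 1, 3, 5, … (increasing by 2 each time), so -5, -4, -1, 4, 11, 20, 31 → 44.
For the second entry, −10 each step: -47, -57, -67, -77, -87, -97, -107 → -117.
Putting it together: [44, -117].

[44, -117]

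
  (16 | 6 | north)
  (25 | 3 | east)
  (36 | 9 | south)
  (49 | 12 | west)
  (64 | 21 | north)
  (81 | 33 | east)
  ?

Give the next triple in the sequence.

First entry goes 16, 25, 36, 49, 64, 81 → 100 (perfect squares: 4², 5², 6², …).
Second entry — each term is the sum of the two before it: 6, 3, 9, 12, 21, 33 → 54.
For the direction, repeats north → east → south → west: north, east, south, west, north, east → south.
Putting it together: (100 | 54 | south).

(100 | 54 | south)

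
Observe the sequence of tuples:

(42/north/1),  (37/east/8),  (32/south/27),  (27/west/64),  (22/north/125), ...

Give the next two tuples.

First coordinate — −5 each step: 42, 37, 32, 27, 22 → 17 → 12.
Direction — repeats north → east → south → west: north, east, south, west, north → east → south.
Third coordinate: 1, 8, 27, 64, 125 → 216 → 343 (perfect cubes: 1³, 2³, 3³, …).
Putting the parts together: (17/east/216) and then (12/south/343).

(17/east/216), (12/south/343)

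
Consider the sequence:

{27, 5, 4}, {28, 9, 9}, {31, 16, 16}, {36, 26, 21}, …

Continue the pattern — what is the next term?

{43, 39, 28}

For the first part, differences are 1, 3, 5, … (increasing by 2 each time): 27, 28, 31, 36 → 43.
Second part: 5, 9, 16, 26 → 39 (differences are 4, 7, 10, … (increasing by 3 each time)).
Third part — alternating steps +5, +7, +5, +7, …: 4, 9, 16, 21 → 28.
Combining the parts gives {43, 39, 28}.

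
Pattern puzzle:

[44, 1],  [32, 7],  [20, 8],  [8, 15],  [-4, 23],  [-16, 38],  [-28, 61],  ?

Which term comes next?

[-40, 99]

First slot goes 44, 32, 20, 8, -4, -16, -28 → -40 (−12 each step).
Second slot goes 1, 7, 8, 15, 23, 38, 61 → 99 (each term is the sum of the two before it).
Combining the parts gives [-40, 99].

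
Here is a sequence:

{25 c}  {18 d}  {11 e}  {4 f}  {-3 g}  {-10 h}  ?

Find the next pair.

{-17 i}

First component: −7 each step; 25, 18, 11, 4, -3, -10 → -17.
Letter: c, d, e, f, g, h → i (letters move forward 1 place in the alphabet).
Combining the parts gives {-17 i}.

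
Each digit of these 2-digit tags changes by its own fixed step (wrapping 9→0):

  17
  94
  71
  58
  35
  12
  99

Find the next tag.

First digit — −2 each step, mod 10: 1, 9, 7, 5, 3, 1, 9 → 7.
Second digit: −3 each step, mod 10, so 7, 4, 1, 8, 5, 2, 9 → 6.
So the next tag is 76.

76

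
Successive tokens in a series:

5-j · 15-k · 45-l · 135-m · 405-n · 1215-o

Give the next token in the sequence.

3645-p

First component — ×3 each step: 5, 15, 45, 135, 405, 1215 → 3645.
Letter: letters move forward 1 place in the alphabet; j, k, l, m, n, o → p.
Combining the parts gives 3645-p.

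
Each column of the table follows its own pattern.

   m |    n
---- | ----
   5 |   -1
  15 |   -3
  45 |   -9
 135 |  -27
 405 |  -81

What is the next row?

1215  -243

Column m: 5, 15, 45, 135, 405 → 1215 (×3 each step).
Column n goes -1, -3, -9, -27, -81 → -243 (×3 each step).
Combining the parts gives 1215  -243.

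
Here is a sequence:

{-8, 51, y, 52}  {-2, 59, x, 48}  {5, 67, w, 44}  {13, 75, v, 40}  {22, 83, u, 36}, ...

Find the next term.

First coordinate: differences are 6, 7, 8, … (increasing by 1 each time); -8, -2, 5, 13, 22 → 32.
Second coordinate — +8 each step: 51, 59, 67, 75, 83 → 91.
Letter — letters move back 1 place in the alphabet: y, x, w, v, u → t.
Fourth coordinate: −4 each step, so 52, 48, 44, 40, 36 → 32.
So the next term is {32, 91, t, 32}.

{32, 91, t, 32}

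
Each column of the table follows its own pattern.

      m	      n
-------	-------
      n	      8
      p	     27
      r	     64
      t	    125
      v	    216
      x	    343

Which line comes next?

z  512

For the column m, letters move forward 2 places in the alphabet: n, p, r, t, v, x → z.
For the column n, perfect cubes: 2³, 3³, 4³, …: 8, 27, 64, 125, 216, 343 → 512.
So the next line is z  512.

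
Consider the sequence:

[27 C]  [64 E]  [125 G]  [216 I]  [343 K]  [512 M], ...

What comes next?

[729 O]

First coordinate: 27, 64, 125, 216, 343, 512 → 729 (perfect cubes: 3³, 4³, 5³, …).
Letter: letters move forward 2 places in the alphabet, so C, E, G, I, K, M → O.
Combining the parts gives [729 O].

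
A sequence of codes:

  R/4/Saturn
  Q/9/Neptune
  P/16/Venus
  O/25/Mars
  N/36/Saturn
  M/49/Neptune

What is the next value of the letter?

L

For the letter, letters move back 1 place in the alphabet: R, Q, P, O, N, M → L.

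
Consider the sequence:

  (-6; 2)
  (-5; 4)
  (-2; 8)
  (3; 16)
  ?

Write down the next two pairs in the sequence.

First value — differences are 1, 3, 5, … (increasing by 2 each time): -6, -5, -2, 3 → 10 → 19.
Second value — ×2 each step: 2, 4, 8, 16 → 32 → 64.
So the next two pairs are (10; 32) and (19; 64).

(10; 32), (19; 64)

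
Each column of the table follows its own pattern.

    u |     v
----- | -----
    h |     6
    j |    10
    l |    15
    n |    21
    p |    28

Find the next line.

r  36

Column u — letters move forward 2 places in the alphabet: h, j, l, n, p → r.
Column v goes 6, 10, 15, 21, 28 → 36 (differences are 4, 5, 6, … (increasing by 1 each time)).
Putting it together: r  36.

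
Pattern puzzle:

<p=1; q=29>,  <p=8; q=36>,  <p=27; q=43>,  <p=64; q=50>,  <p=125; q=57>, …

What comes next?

P: perfect cubes: 1³, 2³, 3³, …; 1, 8, 27, 64, 125 → 216.
Q: +7 each step, so 29, 36, 43, 50, 57 → 64.
Combining the parts gives <p=216; q=64>.

<p=216; q=64>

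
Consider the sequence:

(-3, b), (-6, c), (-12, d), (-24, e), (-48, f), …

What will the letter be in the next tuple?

g

Letter: letters move forward 1 place in the alphabet, so b, c, d, e, f → g.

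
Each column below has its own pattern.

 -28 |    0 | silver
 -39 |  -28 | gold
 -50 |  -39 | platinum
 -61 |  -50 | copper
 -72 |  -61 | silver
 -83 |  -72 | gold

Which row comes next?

First component — −11 each step: -28, -39, -50, -61, -72, -83 → -94.
For the second component, always the previous value of the first component: 0, -28, -39, -50, -61, -72 → -83.
For the metal, repeats silver → gold → platinum → copper: silver, gold, platinum, copper, silver, gold → platinum.
So the next row is -94  -83  platinum.

-94  -83  platinum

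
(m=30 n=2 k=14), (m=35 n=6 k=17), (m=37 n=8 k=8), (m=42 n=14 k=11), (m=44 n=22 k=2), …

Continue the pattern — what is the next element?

M — alternating steps +5, +2, +5, +2, …: 30, 35, 37, 42, 44 → 49.
N goes 2, 6, 8, 14, 22 → 36 (each term is the sum of the two before it).
K — alternating steps +3, −9, +3, −9, …: 14, 17, 8, 11, 2 → 5.
Combining the parts gives (m=49 n=36 k=5).

(m=49 n=36 k=5)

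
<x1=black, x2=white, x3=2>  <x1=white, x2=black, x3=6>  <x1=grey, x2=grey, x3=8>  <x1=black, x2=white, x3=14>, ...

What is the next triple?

X1: black, white, grey, black → white (repeats black → white → grey).
X2: white, black, grey, white → black (repeats white → black → grey).
For the x3, each term is the sum of the two before it: 2, 6, 8, 14 → 22.
So the next triple is <x1=white, x2=black, x3=22>.

<x1=white, x2=black, x3=22>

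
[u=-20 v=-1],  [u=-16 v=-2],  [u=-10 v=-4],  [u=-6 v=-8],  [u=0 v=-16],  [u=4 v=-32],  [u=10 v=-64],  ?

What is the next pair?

[u=14 v=-128]

U: alternating steps +4, +6, +4, +6, …, so -20, -16, -10, -6, 0, 4, 10 → 14.
V: ×2 each step; -1, -2, -4, -8, -16, -32, -64 → -128.
So the next pair is [u=14 v=-128].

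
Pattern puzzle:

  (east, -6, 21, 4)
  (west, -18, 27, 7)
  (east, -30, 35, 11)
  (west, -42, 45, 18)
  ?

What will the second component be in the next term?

-54

Direction: alternates east ↔ west; east, west, east, west → east.
Second component: −12 each step; -6, -18, -30, -42 → -54.
Third component — differences are 6, 8, 10, … (increasing by 2 each time): 21, 27, 35, 45 → 57.
Fourth component — each term is the sum of the two before it: 4, 7, 11, 18 → 29.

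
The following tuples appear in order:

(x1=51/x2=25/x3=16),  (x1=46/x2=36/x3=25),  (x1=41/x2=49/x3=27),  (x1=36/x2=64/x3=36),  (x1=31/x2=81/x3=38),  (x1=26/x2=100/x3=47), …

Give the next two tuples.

X1: −5 each step; 51, 46, 41, 36, 31, 26 → 21 → 16.
X2 — perfect squares: 5², 6², 7², …: 25, 36, 49, 64, 81, 100 → 121 → 144.
X3: alternating steps +9, +2, +9, +2, …, so 16, 25, 27, 36, 38, 47 → 49 → 58.
So the next two tuples are (x1=21/x2=121/x3=49) and (x1=16/x2=144/x3=58).

(x1=21/x2=121/x3=49), (x1=16/x2=144/x3=58)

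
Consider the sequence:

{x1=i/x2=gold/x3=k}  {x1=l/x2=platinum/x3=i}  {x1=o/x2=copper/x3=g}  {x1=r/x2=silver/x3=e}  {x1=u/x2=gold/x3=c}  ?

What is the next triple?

{x1=x/x2=platinum/x3=a}

X1 — letters move forward 3 places in the alphabet: i, l, o, r, u → x.
X2: gold, platinum, copper, silver, gold → platinum (repeats gold → platinum → copper → silver).
X3: k, i, g, e, c → a (letters move back 2 places in the alphabet).
Putting it together: {x1=x/x2=platinum/x3=a}.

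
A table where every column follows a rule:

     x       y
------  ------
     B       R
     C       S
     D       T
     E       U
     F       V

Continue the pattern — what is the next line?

Column x: letters move forward 1 place in the alphabet, so B, C, D, E, F → G.
Column y — letters move forward 1 place in the alphabet: R, S, T, U, V → W.
Putting it together: G  W.

G  W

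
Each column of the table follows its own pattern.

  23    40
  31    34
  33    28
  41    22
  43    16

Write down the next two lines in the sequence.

51  10; 53  4

First component — alternating steps +8, +2, +8, +2, …: 23, 31, 33, 41, 43 → 51 → 53.
Second component: 40, 34, 28, 22, 16 → 10 → 4 (−6 each step).
So the next two lines are 51  10 and 53  4.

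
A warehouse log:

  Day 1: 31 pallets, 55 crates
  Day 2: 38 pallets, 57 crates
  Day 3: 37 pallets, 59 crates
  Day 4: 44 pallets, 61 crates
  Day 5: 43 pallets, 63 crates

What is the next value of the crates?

For the pallets, alternating steps +7, −1, +7, −1, …: 31, 38, 37, 44, 43 → 50.
For the crates, +2 each step: 55, 57, 59, 61, 63 → 65.

65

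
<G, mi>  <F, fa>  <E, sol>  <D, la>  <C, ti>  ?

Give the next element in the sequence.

Letter goes G, F, E, D, C → B (letters move back 1 place in the alphabet).
Note: mi, fa, sol, la, ti → do (runs through the solfège scale do→ti).
Putting it together: <B, do>.

<B, do>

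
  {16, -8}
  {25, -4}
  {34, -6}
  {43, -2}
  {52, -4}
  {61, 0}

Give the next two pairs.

First entry — +9 each step: 16, 25, 34, 43, 52, 61 → 70 → 79.
For the second entry, alternating steps +4, −2, +4, −2, …: -8, -4, -6, -2, -4, 0 → -2 → 2.
So the next two pairs are {70, -2} and {79, 2}.

{70, -2}, {79, 2}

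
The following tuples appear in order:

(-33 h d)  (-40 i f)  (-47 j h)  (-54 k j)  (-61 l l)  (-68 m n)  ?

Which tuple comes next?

First component: −7 each step; -33, -40, -47, -54, -61, -68 → -75.
For the first letter, letters move forward 1 place in the alphabet: h, i, j, k, l, m → n.
Second letter — letters move forward 2 places in the alphabet: d, f, h, j, l, n → p.
Combining the parts gives (-75 n p).

(-75 n p)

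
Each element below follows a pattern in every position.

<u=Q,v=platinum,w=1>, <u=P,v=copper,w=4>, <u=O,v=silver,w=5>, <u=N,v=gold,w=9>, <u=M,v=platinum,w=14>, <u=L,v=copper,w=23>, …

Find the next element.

U goes Q, P, O, N, M, L → K (letters move back 1 place in the alphabet).
For the v, repeats platinum → copper → silver → gold: platinum, copper, silver, gold, platinum, copper → silver.
W: each term is the sum of the two before it; 1, 4, 5, 9, 14, 23 → 37.
Combining the parts gives <u=K,v=silver,w=37>.

<u=K,v=silver,w=37>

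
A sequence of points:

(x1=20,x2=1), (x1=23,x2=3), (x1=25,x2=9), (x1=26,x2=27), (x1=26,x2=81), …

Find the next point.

X1: 20, 23, 25, 26, 26 → 25 (differences are 3, 2, 1, … (decreasing by 1 each time)).
X2 — ×3 each step: 1, 3, 9, 27, 81 → 243.
Combining the parts gives (x1=25,x2=243).

(x1=25,x2=243)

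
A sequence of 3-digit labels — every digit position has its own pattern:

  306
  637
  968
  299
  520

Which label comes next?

First digit: +3 each step, mod 10, so 3, 6, 9, 2, 5 → 8.
Second digit: +3 each step, mod 10, so 0, 3, 6, 9, 2 → 5.
Third digit: 6, 7, 8, 9, 0 → 1 (+1 each step, mod 10).
Combining the parts gives 851.

851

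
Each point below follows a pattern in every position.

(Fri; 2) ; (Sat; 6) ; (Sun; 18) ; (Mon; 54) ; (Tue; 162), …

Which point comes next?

(Wed; 486)

Day — runs through the weekdays Mon→Sun: Fri, Sat, Sun, Mon, Tue → Wed.
Second component — ×3 each step: 2, 6, 18, 54, 162 → 486.
Combining the parts gives (Wed; 486).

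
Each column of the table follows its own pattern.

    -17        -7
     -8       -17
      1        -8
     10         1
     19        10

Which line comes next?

First component: +9 each step; -17, -8, 1, 10, 19 → 28.
Second component: always the previous value of the first component, so -7, -17, -8, 1, 10 → 19.
Combining the parts gives 28  19.

28  19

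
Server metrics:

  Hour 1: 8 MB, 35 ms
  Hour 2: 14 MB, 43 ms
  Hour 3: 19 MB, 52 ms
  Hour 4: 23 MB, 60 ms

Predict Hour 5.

26 MB, 69 ms

MB — differences are 6, 5, 4, … (decreasing by 1 each time): 8, 14, 19, 23 → 26.
For the ms, alternating steps +8, +9, +8, +9, …: 35, 43, 52, 60 → 69.
Putting it together: 26 MB, 69 ms.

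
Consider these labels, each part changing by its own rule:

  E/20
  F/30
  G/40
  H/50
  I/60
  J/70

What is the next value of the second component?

80

Letter: letters move forward 1 place in the alphabet; E, F, G, H, I, J → K.
Second component: +10 each step; 20, 30, 40, 50, 60, 70 → 80.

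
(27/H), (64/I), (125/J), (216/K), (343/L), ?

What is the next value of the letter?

First entry: 27, 64, 125, 216, 343 → 512 (perfect cubes: 3³, 4³, 5³, …).
Letter: letters move forward 1 place in the alphabet; H, I, J, K, L → M.

M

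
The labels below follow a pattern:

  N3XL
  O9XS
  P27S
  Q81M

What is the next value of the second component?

Second component: ×3 each step; 3, 9, 27, 81 → 243.

243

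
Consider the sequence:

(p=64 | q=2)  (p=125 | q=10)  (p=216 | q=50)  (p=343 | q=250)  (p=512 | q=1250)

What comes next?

P: perfect cubes: 4³, 5³, 6³, …; 64, 125, 216, 343, 512 → 729.
Q: ×5 each step, so 2, 10, 50, 250, 1250 → 6250.
Combining the parts gives (p=729 | q=6250).

(p=729 | q=6250)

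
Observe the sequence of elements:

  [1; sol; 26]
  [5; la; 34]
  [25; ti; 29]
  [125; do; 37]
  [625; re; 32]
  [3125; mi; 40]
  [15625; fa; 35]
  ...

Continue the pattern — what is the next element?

First part: 1, 5, 25, 125, 625, 3125, 15625 → 78125 (×5 each step).
Note: runs through the solfège scale do→ti; sol, la, ti, do, re, mi, fa → sol.
Third part: alternating steps +8, −5, +8, −5, …; 26, 34, 29, 37, 32, 40, 35 → 43.
Putting it together: [78125; sol; 43].

[78125; sol; 43]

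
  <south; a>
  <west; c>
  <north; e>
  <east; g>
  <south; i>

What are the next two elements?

Direction goes south, west, north, east, south → west → north (repeats south → west → north → east).
Letter — letters move forward 2 places in the alphabet: a, c, e, g, i → k → m.
So the next two elements are <west; k> and <north; m>.

<west; k>, <north; m>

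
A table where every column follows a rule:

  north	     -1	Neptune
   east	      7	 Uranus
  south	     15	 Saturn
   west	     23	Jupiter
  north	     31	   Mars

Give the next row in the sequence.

Direction — repeats north → east → south → west: north, east, south, west, north → east.
For the second component, +8 each step: -1, 7, 15, 23, 31 → 39.
Planet: runs backward through the planets Mercury→Neptune; Neptune, Uranus, Saturn, Jupiter, Mars → Earth.
So the next row is east  39  Earth.

east  39  Earth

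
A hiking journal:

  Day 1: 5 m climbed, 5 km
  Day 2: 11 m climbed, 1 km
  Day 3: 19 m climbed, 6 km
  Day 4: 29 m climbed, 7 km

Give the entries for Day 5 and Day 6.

M climbed: differences are 6, 8, 10, … (increasing by 2 each time); 5, 11, 19, 29 → 41 → 55.
Km: 5, 1, 6, 7 → 13 → 20 (each term is the sum of the two before it).
So the next two rows are 41 m climbed, 13 km and 55 m climbed, 20 km.

41 m climbed, 13 km; 55 m climbed, 20 km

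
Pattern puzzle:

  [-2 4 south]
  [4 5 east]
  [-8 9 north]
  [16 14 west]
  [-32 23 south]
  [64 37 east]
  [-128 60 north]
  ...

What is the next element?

For the first component, ×(-2) each step: -2, 4, -8, 16, -32, 64, -128 → 256.
Second component: each term is the sum of the two before it, so 4, 5, 9, 14, 23, 37, 60 → 97.
Direction: repeats south → east → north → west; south, east, north, west, south, east, north → west.
Combining the parts gives [256 97 west].

[256 97 west]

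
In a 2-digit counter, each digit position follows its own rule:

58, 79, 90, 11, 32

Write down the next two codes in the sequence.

First digit goes 5, 7, 9, 1, 3 → 5 → 7 (+2 each step, mod 10).
Second digit: +1 each step, mod 10, so 8, 9, 0, 1, 2 → 3 → 4.
So the next two codes are 53 and 74.

53, 74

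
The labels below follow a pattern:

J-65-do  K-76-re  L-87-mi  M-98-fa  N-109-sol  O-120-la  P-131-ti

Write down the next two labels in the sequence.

Letter: letters move forward 1 place in the alphabet; J, K, L, M, N, O, P → Q → R.
Second component: +11 each step, so 65, 76, 87, 98, 109, 120, 131 → 142 → 153.
Note: runs through the solfège scale do→ti, so do, re, mi, fa, sol, la, ti → do → re.
So the next two labels are Q-142-do and R-153-re.

Q-142-do, R-153-re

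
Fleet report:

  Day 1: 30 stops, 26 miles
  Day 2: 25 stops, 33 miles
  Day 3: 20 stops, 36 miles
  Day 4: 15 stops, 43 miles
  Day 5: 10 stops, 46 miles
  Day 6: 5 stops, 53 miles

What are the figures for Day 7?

0 stops, 56 miles

For the stops, −5 each step: 30, 25, 20, 15, 10, 5 → 0.
Miles: 26, 33, 36, 43, 46, 53 → 56 (alternating steps +7, +3, +7, +3, …).
So the next record is 0 stops, 56 miles.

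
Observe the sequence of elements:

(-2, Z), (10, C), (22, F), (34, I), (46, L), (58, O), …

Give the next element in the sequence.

First part — +12 each step: -2, 10, 22, 34, 46, 58 → 70.
Letter: letters move forward 3 places in the alphabet, wrapping Z→A, so Z, C, F, I, L, O → R.
So the next element is (70, R).

(70, R)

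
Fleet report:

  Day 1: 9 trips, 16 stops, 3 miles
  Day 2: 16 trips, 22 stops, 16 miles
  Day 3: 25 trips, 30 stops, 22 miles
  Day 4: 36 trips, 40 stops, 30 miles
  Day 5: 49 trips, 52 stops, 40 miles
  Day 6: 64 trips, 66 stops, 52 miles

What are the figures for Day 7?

Trips — perfect squares: 3², 4², 5², …: 9, 16, 25, 36, 49, 64 → 81.
Stops: differences are 6, 8, 10, … (increasing by 2 each time), so 16, 22, 30, 40, 52, 66 → 82.
Miles: always the previous value of the stops, so 3, 16, 22, 30, 40, 52 → 66.
Putting it together: 81 trips, 82 stops, 66 miles.

81 trips, 82 stops, 66 miles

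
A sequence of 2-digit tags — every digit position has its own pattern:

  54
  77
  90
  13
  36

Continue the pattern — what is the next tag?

First digit — +2 each step, mod 10: 5, 7, 9, 1, 3 → 5.
Second digit — +3 each step, mod 10: 4, 7, 0, 3, 6 → 9.
So the next tag is 59.

59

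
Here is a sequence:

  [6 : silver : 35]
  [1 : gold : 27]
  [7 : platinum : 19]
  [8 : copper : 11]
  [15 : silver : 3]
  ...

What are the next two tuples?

[23 : gold : -5], [38 : platinum : -13]

First component: each term is the sum of the two before it, so 6, 1, 7, 8, 15 → 23 → 38.
Metal goes silver, gold, platinum, copper, silver → gold → platinum (repeats silver → gold → platinum → copper).
Third component: −8 each step; 35, 27, 19, 11, 3 → -5 → -13.
Putting the parts together: [23 : gold : -5] and then [38 : platinum : -13].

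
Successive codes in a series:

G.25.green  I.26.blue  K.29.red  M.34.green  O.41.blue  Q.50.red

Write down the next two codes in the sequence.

S.61.green then U.74.blue

Letter: letters move forward 2 places in the alphabet, so G, I, K, M, O, Q → S → U.
Second component goes 25, 26, 29, 34, 41, 50 → 61 → 74 (differences are 1, 3, 5, … (increasing by 2 each time)).
Colour — repeats green → blue → red: green, blue, red, green, blue, red → green → blue.
Putting the parts together: S.61.green and then U.74.blue.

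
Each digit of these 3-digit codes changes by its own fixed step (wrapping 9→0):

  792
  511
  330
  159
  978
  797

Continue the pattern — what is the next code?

516

First digit: −2 each step, mod 10, so 7, 5, 3, 1, 9, 7 → 5.
Second digit goes 9, 1, 3, 5, 7, 9 → 1 (+2 each step, mod 10).
Third digit: −1 each step, mod 10; 2, 1, 0, 9, 8, 7 → 6.
Putting it together: 516.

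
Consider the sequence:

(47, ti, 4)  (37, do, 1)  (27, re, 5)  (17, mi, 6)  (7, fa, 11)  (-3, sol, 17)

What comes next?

First slot: −10 each step; 47, 37, 27, 17, 7, -3 → -13.
Note: ti, do, re, mi, fa, sol → la (runs through the solfège scale do→ti).
Third slot: each term is the sum of the two before it; 4, 1, 5, 6, 11, 17 → 28.
So the next term is (-13, la, 28).

(-13, la, 28)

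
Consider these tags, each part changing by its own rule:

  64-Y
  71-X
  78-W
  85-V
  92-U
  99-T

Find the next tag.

106-S

First component: +7 each step, so 64, 71, 78, 85, 92, 99 → 106.
Letter: letters move back 1 place in the alphabet, so Y, X, W, V, U, T → S.
So the next tag is 106-S.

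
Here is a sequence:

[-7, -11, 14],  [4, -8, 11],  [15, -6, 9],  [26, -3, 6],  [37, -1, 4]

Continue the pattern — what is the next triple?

[48, 2, 1]

First coordinate goes -7, 4, 15, 26, 37 → 48 (+11 each step).
Second coordinate — alternating steps +3, +2, +3, +2, …: -11, -8, -6, -3, -1 → 2.
Third coordinate goes 14, 11, 9, 6, 4 → 1 (together with the second coordinate always sums to 3).
So the next triple is [48, 2, 1].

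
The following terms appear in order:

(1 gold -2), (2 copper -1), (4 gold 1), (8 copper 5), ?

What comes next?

(16 gold 13)

First component — ×2 each step: 1, 2, 4, 8 → 16.
Metal: alternates gold ↔ copper; gold, copper, gold, copper → gold.
Third component: -2, -1, 1, 5 → 13 (always 3 less than the first component).
Combining the parts gives (16 gold 13).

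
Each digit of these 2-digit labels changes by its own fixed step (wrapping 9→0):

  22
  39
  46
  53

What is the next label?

60

First digit goes 2, 3, 4, 5 → 6 (+1 each step, mod 10).
Second digit: 2, 9, 6, 3 → 0 (−3 each step, mod 10).
So the next label is 60.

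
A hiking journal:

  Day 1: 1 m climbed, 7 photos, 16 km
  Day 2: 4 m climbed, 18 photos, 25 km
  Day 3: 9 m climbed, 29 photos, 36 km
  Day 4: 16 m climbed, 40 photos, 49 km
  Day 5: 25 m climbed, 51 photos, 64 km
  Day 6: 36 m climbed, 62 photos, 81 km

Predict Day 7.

M climbed: 1, 4, 9, 16, 25, 36 → 49 (perfect squares: 1², 2², 3², …).
Photos: 7, 18, 29, 40, 51, 62 → 73 (+11 each step).
Km — perfect squares: 4², 5², 6², …: 16, 25, 36, 49, 64, 81 → 100.
Putting it together: 49 m climbed, 73 photos, 100 km.

49 m climbed, 73 photos, 100 km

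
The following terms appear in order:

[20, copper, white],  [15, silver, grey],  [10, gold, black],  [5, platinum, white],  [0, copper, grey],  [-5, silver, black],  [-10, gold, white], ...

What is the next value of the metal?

platinum

First part: 20, 15, 10, 5, 0, -5, -10 → -15 (−5 each step).
Metal goes copper, silver, gold, platinum, copper, silver, gold → platinum (repeats copper → silver → gold → platinum).
Shade — repeats white → grey → black: white, grey, black, white, grey, black, white → grey.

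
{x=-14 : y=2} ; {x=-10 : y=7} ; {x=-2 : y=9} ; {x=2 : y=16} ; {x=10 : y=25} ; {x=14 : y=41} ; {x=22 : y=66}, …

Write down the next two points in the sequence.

X: -14, -10, -2, 2, 10, 14, 22 → 26 → 34 (alternating steps +4, +8, +4, +8, …).
Y: each term is the sum of the two before it, so 2, 7, 9, 16, 25, 41, 66 → 107 → 173.
Putting the parts together: {x=26 : y=107} and then {x=34 : y=173}.

{x=26 : y=107}, {x=34 : y=173}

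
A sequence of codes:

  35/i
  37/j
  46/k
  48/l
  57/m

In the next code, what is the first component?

59

For the first component, alternating steps +2, +9, +2, +9, …: 35, 37, 46, 48, 57 → 59.
Letter — letters move forward 1 place in the alphabet: i, j, k, l, m → n.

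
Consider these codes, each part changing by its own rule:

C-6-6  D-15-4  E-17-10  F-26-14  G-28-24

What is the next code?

Letter: letters move forward 1 place in the alphabet; C, D, E, F, G → H.
Second component goes 6, 15, 17, 26, 28 → 37 (alternating steps +9, +2, +9, +2, …).
Third component — each term is the sum of the two before it: 6, 4, 10, 14, 24 → 38.
Putting it together: H-37-38.

H-37-38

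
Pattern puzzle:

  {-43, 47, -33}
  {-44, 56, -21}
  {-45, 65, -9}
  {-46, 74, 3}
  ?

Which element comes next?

First coordinate: −1 each step, so -43, -44, -45, -46 → -47.
Second coordinate — +9 each step: 47, 56, 65, 74 → 83.
Third coordinate goes -33, -21, -9, 3 → 15 (+12 each step).
Combining the parts gives {-47, 83, 15}.

{-47, 83, 15}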